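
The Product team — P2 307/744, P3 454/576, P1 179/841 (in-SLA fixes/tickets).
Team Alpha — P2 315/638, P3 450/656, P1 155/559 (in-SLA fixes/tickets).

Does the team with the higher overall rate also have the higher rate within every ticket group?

No

P2: the Product team 307/744 = 41.3%, Team Alpha 315/638 = 49.4% → Team Alpha
P3: the Product team 454/576 = 78.8%, Team Alpha 450/656 = 68.6% → the Product team
P1: the Product team 179/841 = 21.3%, Team Alpha 155/559 = 27.7% → Team Alpha
Overall: the Product team 940/2161 = 43.5%, Team Alpha 920/1853 = 49.6% → Team Alpha
Neither sweeps: the Product team wins 1 of 3 groups, Team Alpha wins 2. Team Alpha wins overall but not every group — no Simpson reversal.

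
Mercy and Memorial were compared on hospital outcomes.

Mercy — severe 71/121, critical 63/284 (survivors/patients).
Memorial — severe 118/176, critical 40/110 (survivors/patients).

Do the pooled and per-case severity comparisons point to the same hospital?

Severe: Mercy 71/121 = 58.7%, Memorial 118/176 = 67.0% → Memorial
Critical: Mercy 63/284 = 22.2%, Memorial 40/110 = 36.4% → Memorial
Overall: Mercy 134/405 = 33.1%, Memorial 158/286 = 55.2% → Memorial
Memorial wins overall and in every case group — no reversal.

Yes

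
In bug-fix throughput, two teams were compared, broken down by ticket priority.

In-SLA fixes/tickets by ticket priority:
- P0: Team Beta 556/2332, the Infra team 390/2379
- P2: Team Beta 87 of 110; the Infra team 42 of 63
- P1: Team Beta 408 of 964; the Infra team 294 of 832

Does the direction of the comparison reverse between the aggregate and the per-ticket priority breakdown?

No

P0: Team Beta 556/2332 = 23.8%, the Infra team 390/2379 = 16.4% → Team Beta
P2: Team Beta 87/110 = 79.1%, the Infra team 42/63 = 66.7% → Team Beta
P1: Team Beta 408/964 = 42.3%, the Infra team 294/832 = 35.3% → Team Beta
Overall: Team Beta 1051/3406 = 30.9%, the Infra team 726/3274 = 22.2% → Team Beta
Team Beta wins overall and in every ticket group — no reversal.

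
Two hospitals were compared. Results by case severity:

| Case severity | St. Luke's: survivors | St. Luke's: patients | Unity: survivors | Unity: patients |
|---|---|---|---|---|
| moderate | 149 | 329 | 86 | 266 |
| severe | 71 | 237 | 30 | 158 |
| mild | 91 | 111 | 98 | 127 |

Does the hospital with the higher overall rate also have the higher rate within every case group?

Moderate: St. Luke's 149/329 = 45.3%, Unity 86/266 = 32.3% → St. Luke's
Severe: St. Luke's 71/237 = 30.0%, Unity 30/158 = 19.0% → St. Luke's
Mild: St. Luke's 91/111 = 82.0%, Unity 98/127 = 77.2% → St. Luke's
Overall: St. Luke's 311/677 = 45.9%, Unity 214/551 = 38.8% → St. Luke's
St. Luke's wins overall and in every case group — no reversal.

Yes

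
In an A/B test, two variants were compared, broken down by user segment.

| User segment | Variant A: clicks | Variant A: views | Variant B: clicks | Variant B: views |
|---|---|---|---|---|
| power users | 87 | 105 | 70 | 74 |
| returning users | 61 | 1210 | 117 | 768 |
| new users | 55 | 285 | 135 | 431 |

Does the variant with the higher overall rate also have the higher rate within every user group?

Yes

Power users: Variant A 87/105 = 82.9%, Variant B 70/74 = 94.6% → Variant B
Returning users: Variant A 61/1210 = 5.0%, Variant B 117/768 = 15.2% → Variant B
New users: Variant A 55/285 = 19.3%, Variant B 135/431 = 31.3% → Variant B
Overall: Variant A 203/1600 = 12.7%, Variant B 322/1273 = 25.3% → Variant B
Variant B wins overall and in every user group — no reversal.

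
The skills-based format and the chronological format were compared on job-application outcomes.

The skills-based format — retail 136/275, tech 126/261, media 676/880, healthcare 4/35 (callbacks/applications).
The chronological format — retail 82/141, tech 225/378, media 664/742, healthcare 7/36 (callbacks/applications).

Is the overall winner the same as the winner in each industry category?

Retail: the skills-based format 136/275 = 49.5%, the chronological format 82/141 = 58.2% → the chronological format
Tech: the skills-based format 126/261 = 48.3%, the chronological format 225/378 = 59.5% → the chronological format
Media: the skills-based format 676/880 = 76.8%, the chronological format 664/742 = 89.5% → the chronological format
Healthcare: the skills-based format 4/35 = 11.4%, the chronological format 7/36 = 19.4% → the chronological format
Overall: the skills-based format 942/1451 = 64.9%, the chronological format 978/1297 = 75.4% → the chronological format
The chronological format wins overall and in every industry group — no reversal.

Yes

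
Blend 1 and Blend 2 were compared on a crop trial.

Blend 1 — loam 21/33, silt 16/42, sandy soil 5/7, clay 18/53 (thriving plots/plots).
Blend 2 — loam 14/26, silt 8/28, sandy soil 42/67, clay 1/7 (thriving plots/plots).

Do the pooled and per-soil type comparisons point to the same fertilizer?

No

Loam: Blend 1 21/33 = 63.6%, Blend 2 14/26 = 53.8% → Blend 1
Silt: Blend 1 16/42 = 38.1%, Blend 2 8/28 = 28.6% → Blend 1
Sandy soil: Blend 1 5/7 = 71.4%, Blend 2 42/67 = 62.7% → Blend 1
Clay: Blend 1 18/53 = 34.0%, Blend 2 1/7 = 14.3% → Blend 1
Overall: Blend 1 60/135 = 44.4%, Blend 2 65/128 = 50.8% → Blend 2
Blend 1 wins each soil group but Blend 2 wins overall — the comparison reverses. Blend 1's plots skew toward clay, which has a lower base rate.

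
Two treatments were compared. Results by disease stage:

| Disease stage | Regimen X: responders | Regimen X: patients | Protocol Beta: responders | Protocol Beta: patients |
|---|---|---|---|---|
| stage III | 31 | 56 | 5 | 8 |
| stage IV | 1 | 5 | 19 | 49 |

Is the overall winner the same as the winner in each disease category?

Stage III: Regimen X 31/56 = 55.4%, Protocol Beta 5/8 = 62.5% → Protocol Beta
Stage IV: Regimen X 1/5 = 20.0%, Protocol Beta 19/49 = 38.8% → Protocol Beta
Overall: Regimen X 32/61 = 52.5%, Protocol Beta 24/57 = 42.1% → Regimen X
Protocol Beta wins each disease group but Regimen X wins overall — the comparison reverses. Protocol Beta's patients skew toward stage IV, which has a lower base rate.

No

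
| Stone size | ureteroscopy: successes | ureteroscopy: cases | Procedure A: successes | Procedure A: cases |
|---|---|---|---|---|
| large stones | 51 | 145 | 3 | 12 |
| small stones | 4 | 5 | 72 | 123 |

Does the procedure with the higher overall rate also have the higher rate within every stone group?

Large stones: ureteroscopy 51/145 = 35.2%, Procedure A 3/12 = 25.0% → ureteroscopy
Small stones: ureteroscopy 4/5 = 80.0%, Procedure A 72/123 = 58.5% → ureteroscopy
Overall: ureteroscopy 55/150 = 36.7%, Procedure A 75/135 = 55.6% → Procedure A
Ureteroscopy wins each stone group but Procedure A wins overall — the comparison reverses. Ureteroscopy's cases skew toward large stones, which has a lower base rate.

No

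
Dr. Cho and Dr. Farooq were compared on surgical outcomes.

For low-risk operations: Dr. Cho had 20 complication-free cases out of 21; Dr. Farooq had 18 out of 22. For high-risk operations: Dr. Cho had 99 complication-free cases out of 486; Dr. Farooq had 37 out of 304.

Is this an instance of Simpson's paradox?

Low-risk: Dr. Cho 20/21 = 95.2%, Dr. Farooq 18/22 = 81.8% → Dr. Cho
High-risk: Dr. Cho 99/486 = 20.4%, Dr. Farooq 37/304 = 12.2% → Dr. Cho
Overall: Dr. Cho 119/507 = 23.5%, Dr. Farooq 55/326 = 16.9% → Dr. Cho
Dr. Cho wins overall and in every patient risk group — no reversal.

No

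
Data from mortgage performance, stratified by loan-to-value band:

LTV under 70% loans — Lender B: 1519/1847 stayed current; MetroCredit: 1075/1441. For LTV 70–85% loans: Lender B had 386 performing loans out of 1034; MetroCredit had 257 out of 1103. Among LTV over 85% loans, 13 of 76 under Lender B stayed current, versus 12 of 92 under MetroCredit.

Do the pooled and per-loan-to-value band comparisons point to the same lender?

LTV under 70%: Lender B 1519/1847 = 82.2%, MetroCredit 1075/1441 = 74.6% → Lender B
LTV 70–85%: Lender B 386/1034 = 37.3%, MetroCredit 257/1103 = 23.3% → Lender B
LTV over 85%: Lender B 13/76 = 17.1%, MetroCredit 12/92 = 13.0% → Lender B
Overall: Lender B 1918/2957 = 64.9%, MetroCredit 1344/2636 = 51.0% → Lender B
Lender B wins overall and in every loan-to-value group — no reversal.

Yes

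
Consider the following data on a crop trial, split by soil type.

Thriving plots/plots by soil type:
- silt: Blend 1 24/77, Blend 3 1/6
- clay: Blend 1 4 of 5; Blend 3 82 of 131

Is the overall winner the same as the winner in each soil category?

No

Silt: Blend 1 24/77 = 31.2%, Blend 3 1/6 = 16.7% → Blend 1
Clay: Blend 1 4/5 = 80.0%, Blend 3 82/131 = 62.6% → Blend 1
Overall: Blend 1 28/82 = 34.1%, Blend 3 83/137 = 60.6% → Blend 3
Blend 1 wins each soil group but Blend 3 wins overall — the comparison reverses. Blend 1's plots skew toward silt, which has a lower base rate.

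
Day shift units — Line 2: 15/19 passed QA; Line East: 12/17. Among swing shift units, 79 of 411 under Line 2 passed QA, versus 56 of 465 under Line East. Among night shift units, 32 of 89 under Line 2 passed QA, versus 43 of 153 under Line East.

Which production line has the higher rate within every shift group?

Day shift: Line 2 15/19 = 78.9%, Line East 12/17 = 70.6% → Line 2
Swing shift: Line 2 79/411 = 19.2%, Line East 56/465 = 12.0% → Line 2
Night shift: Line 2 32/89 = 36.0%, Line East 43/153 = 28.1% → Line 2
Line 2 has the higher rate in all 3 groups.

Line 2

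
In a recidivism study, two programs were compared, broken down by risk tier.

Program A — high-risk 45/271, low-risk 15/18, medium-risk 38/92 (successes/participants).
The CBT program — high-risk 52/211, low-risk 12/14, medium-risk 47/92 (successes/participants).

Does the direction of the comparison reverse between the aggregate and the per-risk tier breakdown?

High-risk: Program A 45/271 = 16.6%, the CBT program 52/211 = 24.6% → the CBT program
Low-risk: Program A 15/18 = 83.3%, the CBT program 12/14 = 85.7% → the CBT program
Medium-risk: Program A 38/92 = 41.3%, the CBT program 47/92 = 51.1% → the CBT program
Overall: Program A 98/381 = 25.7%, the CBT program 111/317 = 35.0% → the CBT program
The CBT program wins overall and in every risk group — no reversal.

No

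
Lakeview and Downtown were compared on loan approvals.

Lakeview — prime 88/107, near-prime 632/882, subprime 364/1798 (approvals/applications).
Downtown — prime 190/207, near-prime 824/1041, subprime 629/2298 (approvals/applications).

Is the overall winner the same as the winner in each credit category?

Yes

Prime: Lakeview 88/107 = 82.2%, Downtown 190/207 = 91.8% → Downtown
Near-prime: Lakeview 632/882 = 71.7%, Downtown 824/1041 = 79.2% → Downtown
Subprime: Lakeview 364/1798 = 20.2%, Downtown 629/2298 = 27.4% → Downtown
Overall: Lakeview 1084/2787 = 38.9%, Downtown 1643/3546 = 46.3% → Downtown
Downtown wins overall and in every credit group — no reversal.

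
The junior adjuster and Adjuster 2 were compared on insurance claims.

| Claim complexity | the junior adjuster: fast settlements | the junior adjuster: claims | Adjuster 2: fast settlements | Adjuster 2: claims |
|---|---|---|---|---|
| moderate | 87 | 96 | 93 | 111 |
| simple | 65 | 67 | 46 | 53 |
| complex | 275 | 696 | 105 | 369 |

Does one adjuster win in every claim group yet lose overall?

Moderate: the junior adjuster 87/96 = 90.6%, Adjuster 2 93/111 = 83.8% → the junior adjuster
Simple: the junior adjuster 65/67 = 97.0%, Adjuster 2 46/53 = 86.8% → the junior adjuster
Complex: the junior adjuster 275/696 = 39.5%, Adjuster 2 105/369 = 28.5% → the junior adjuster
Overall: the junior adjuster 427/859 = 49.7%, Adjuster 2 244/533 = 45.8% → the junior adjuster
The junior adjuster wins overall and in every claim group — no reversal.

No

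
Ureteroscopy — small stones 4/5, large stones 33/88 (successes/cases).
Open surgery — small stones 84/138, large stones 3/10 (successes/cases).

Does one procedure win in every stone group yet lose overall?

Small stones: ureteroscopy 4/5 = 80.0%, open surgery 84/138 = 60.9% → ureteroscopy
Large stones: ureteroscopy 33/88 = 37.5%, open surgery 3/10 = 30.0% → ureteroscopy
Overall: ureteroscopy 37/93 = 39.8%, open surgery 87/148 = 58.8% → open surgery
Ureteroscopy wins each stone group but open surgery wins overall — the comparison reverses. Ureteroscopy's cases skew toward large stones, which has a lower base rate.

Yes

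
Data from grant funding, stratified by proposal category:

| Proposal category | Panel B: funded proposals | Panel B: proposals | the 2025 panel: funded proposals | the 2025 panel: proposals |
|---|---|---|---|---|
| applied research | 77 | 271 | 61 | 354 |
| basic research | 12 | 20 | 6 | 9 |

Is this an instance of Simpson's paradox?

No

Applied research: Panel B 77/271 = 28.4%, the 2025 panel 61/354 = 17.2% → Panel B
Basic research: Panel B 12/20 = 60.0%, the 2025 panel 6/9 = 66.7% → the 2025 panel
Overall: Panel B 89/291 = 30.6%, the 2025 panel 67/363 = 18.5% → Panel B
Neither sweeps: Panel B wins 1 of 2 groups, the 2025 panel wins 1. Panel B wins overall but not every group — no Simpson reversal.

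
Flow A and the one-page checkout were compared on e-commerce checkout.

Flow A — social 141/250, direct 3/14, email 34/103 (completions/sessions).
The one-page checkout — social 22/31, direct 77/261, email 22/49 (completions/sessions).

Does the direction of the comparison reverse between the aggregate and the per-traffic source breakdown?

Social: Flow A 141/250 = 56.4%, the one-page checkout 22/31 = 71.0% → the one-page checkout
Direct: Flow A 3/14 = 21.4%, the one-page checkout 77/261 = 29.5% → the one-page checkout
Email: Flow A 34/103 = 33.0%, the one-page checkout 22/49 = 44.9% → the one-page checkout
Overall: Flow A 178/367 = 48.5%, the one-page checkout 121/341 = 35.5% → Flow A
The one-page checkout wins each traffic group but Flow A wins overall — the comparison reverses. The one-page checkout's sessions skew toward direct, which has a lower base rate.

Yes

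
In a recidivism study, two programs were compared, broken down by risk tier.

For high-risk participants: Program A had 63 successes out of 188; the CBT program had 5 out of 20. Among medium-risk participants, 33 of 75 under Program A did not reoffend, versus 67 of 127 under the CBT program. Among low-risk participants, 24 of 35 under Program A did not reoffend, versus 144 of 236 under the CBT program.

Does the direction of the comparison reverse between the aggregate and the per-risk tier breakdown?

No

High-risk: Program A 63/188 = 33.5%, the CBT program 5/20 = 25.0% → Program A
Medium-risk: Program A 33/75 = 44.0%, the CBT program 67/127 = 52.8% → the CBT program
Low-risk: Program A 24/35 = 68.6%, the CBT program 144/236 = 61.0% → Program A
Overall: Program A 120/298 = 40.3%, the CBT program 216/383 = 56.4% → the CBT program
Neither sweeps: Program A wins 2 of 3 groups, the CBT program wins 1. The CBT program wins overall but not every group — no Simpson reversal.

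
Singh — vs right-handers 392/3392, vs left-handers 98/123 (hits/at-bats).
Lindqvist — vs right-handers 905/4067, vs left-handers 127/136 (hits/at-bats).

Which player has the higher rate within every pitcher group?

Vs right-handers: Singh 392/3392 = 11.6%, Lindqvist 905/4067 = 22.3% → Lindqvist
Vs left-handers: Singh 98/123 = 79.7%, Lindqvist 127/136 = 93.4% → Lindqvist
Lindqvist has the higher rate in both groups.

Lindqvist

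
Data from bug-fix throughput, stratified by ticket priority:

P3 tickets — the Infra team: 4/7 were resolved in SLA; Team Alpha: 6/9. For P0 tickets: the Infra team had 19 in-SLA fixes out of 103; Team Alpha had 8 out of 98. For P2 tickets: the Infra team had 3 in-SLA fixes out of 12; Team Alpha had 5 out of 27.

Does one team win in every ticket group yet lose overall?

P3: the Infra team 4/7 = 57.1%, Team Alpha 6/9 = 66.7% → Team Alpha
P0: the Infra team 19/103 = 18.4%, Team Alpha 8/98 = 8.2% → the Infra team
P2: the Infra team 3/12 = 25.0%, Team Alpha 5/27 = 18.5% → the Infra team
Overall: the Infra team 26/122 = 21.3%, Team Alpha 19/134 = 14.2% → the Infra team
Neither sweeps: the Infra team wins 2 of 3 groups, Team Alpha wins 1. The Infra team wins overall but not every group — no Simpson reversal.

No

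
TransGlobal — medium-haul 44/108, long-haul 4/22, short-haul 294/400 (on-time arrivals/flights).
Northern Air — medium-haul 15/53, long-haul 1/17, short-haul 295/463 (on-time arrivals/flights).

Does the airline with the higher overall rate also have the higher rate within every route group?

Yes

Medium-haul: TransGlobal 44/108 = 40.7%, Northern Air 15/53 = 28.3% → TransGlobal
Long-haul: TransGlobal 4/22 = 18.2%, Northern Air 1/17 = 5.9% → TransGlobal
Short-haul: TransGlobal 294/400 = 73.5%, Northern Air 295/463 = 63.7% → TransGlobal
Overall: TransGlobal 342/530 = 64.5%, Northern Air 311/533 = 58.3% → TransGlobal
TransGlobal wins overall and in every route group — no reversal.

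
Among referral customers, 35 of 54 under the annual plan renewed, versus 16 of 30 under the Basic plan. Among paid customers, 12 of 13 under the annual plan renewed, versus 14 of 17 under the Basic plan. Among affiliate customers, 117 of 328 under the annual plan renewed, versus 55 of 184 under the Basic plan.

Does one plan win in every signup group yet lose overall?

No

Referral: the annual plan 35/54 = 64.8%, the Basic plan 16/30 = 53.3% → the annual plan
Paid: the annual plan 12/13 = 92.3%, the Basic plan 14/17 = 82.4% → the annual plan
Affiliate: the annual plan 117/328 = 35.7%, the Basic plan 55/184 = 29.9% → the annual plan
Overall: the annual plan 164/395 = 41.5%, the Basic plan 85/231 = 36.8% → the annual plan
The annual plan wins overall and in every signup group — no reversal.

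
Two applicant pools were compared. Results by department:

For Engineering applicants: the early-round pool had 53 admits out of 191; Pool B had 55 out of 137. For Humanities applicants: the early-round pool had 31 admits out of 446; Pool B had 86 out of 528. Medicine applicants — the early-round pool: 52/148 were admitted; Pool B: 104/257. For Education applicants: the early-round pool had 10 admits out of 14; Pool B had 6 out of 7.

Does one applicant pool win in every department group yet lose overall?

No

Engineering: the early-round pool 53/191 = 27.7%, Pool B 55/137 = 40.1% → Pool B
Humanities: the early-round pool 31/446 = 7.0%, Pool B 86/528 = 16.3% → Pool B
Medicine: the early-round pool 52/148 = 35.1%, Pool B 104/257 = 40.5% → Pool B
Education: the early-round pool 10/14 = 71.4%, Pool B 6/7 = 85.7% → Pool B
Overall: the early-round pool 146/799 = 18.3%, Pool B 251/929 = 27.0% → Pool B
Pool B wins overall and in every department group — no reversal.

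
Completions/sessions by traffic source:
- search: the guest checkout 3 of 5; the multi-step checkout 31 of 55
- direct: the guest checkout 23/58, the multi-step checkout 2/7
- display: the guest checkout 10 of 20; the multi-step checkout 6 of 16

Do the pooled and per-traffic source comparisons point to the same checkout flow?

Search: the guest checkout 3/5 = 60.0%, the multi-step checkout 31/55 = 56.4% → the guest checkout
Direct: the guest checkout 23/58 = 39.7%, the multi-step checkout 2/7 = 28.6% → the guest checkout
Display: the guest checkout 10/20 = 50.0%, the multi-step checkout 6/16 = 37.5% → the guest checkout
Overall: the guest checkout 36/83 = 43.4%, the multi-step checkout 39/78 = 50.0% → the multi-step checkout
The guest checkout wins each traffic group but the multi-step checkout wins overall — the comparison reverses. The guest checkout's sessions skew toward direct, which has a lower base rate.

No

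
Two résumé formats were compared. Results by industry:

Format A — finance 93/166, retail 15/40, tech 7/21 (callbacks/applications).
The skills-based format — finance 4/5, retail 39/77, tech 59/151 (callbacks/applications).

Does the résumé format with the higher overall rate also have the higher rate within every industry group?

No

Finance: Format A 93/166 = 56.0%, the skills-based format 4/5 = 80.0% → the skills-based format
Retail: Format A 15/40 = 37.5%, the skills-based format 39/77 = 50.6% → the skills-based format
Tech: Format A 7/21 = 33.3%, the skills-based format 59/151 = 39.1% → the skills-based format
Overall: Format A 115/227 = 50.7%, the skills-based format 102/233 = 43.8% → Format A
The skills-based format wins each industry group but Format A wins overall — the comparison reverses. The skills-based format's applications skew toward tech, which has a lower base rate.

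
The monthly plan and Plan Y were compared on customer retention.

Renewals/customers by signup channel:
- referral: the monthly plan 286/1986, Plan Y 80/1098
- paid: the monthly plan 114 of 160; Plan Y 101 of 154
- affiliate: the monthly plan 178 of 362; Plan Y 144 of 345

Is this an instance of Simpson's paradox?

No

Referral: the monthly plan 286/1986 = 14.4%, Plan Y 80/1098 = 7.3% → the monthly plan
Paid: the monthly plan 114/160 = 71.2%, Plan Y 101/154 = 65.6% → the monthly plan
Affiliate: the monthly plan 178/362 = 49.2%, Plan Y 144/345 = 41.7% → the monthly plan
Overall: the monthly plan 578/2508 = 23.0%, Plan Y 325/1597 = 20.4% → the monthly plan
The monthly plan wins overall and in every signup group — no reversal.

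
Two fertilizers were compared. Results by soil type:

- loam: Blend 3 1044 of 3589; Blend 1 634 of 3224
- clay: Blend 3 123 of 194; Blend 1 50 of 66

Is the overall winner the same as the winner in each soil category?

Loam: Blend 3 1044/3589 = 29.1%, Blend 1 634/3224 = 19.7% → Blend 3
Clay: Blend 3 123/194 = 63.4%, Blend 1 50/66 = 75.8% → Blend 1
Overall: Blend 3 1167/3783 = 30.8%, Blend 1 684/3290 = 20.8% → Blend 3
Neither sweeps: Blend 3 wins 1 of 2 groups, Blend 1 wins 1. Blend 3 wins overall but not every group — no Simpson reversal.

No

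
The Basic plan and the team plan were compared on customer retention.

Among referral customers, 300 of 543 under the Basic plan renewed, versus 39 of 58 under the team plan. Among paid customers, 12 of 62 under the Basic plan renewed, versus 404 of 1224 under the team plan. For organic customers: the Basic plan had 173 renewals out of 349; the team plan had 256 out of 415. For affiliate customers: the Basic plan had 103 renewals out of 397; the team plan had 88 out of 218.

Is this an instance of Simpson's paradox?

Referral: the Basic plan 300/543 = 55.2%, the team plan 39/58 = 67.2% → the team plan
Paid: the Basic plan 12/62 = 19.4%, the team plan 404/1224 = 33.0% → the team plan
Organic: the Basic plan 173/349 = 49.6%, the team plan 256/415 = 61.7% → the team plan
Affiliate: the Basic plan 103/397 = 25.9%, the team plan 88/218 = 40.4% → the team plan
Overall: the Basic plan 588/1351 = 43.5%, the team plan 787/1915 = 41.1% → the Basic plan
The team plan wins each signup group but the Basic plan wins overall — the comparison reverses. The team plan's customers skew toward paid, which has a lower base rate.

Yes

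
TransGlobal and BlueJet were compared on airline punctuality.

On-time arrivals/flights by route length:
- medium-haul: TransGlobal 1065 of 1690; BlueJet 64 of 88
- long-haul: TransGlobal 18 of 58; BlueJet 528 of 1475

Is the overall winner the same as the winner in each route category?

No

Medium-haul: TransGlobal 1065/1690 = 63.0%, BlueJet 64/88 = 72.7% → BlueJet
Long-haul: TransGlobal 18/58 = 31.0%, BlueJet 528/1475 = 35.8% → BlueJet
Overall: TransGlobal 1083/1748 = 62.0%, BlueJet 592/1563 = 37.9% → TransGlobal
BlueJet wins each route group but TransGlobal wins overall — the comparison reverses. BlueJet's flights skew toward long-haul, which has a lower base rate.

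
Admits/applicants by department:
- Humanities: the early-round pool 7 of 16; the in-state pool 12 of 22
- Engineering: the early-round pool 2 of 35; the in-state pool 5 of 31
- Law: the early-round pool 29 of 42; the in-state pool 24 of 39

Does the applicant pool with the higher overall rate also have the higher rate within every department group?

No

Humanities: the early-round pool 7/16 = 43.8%, the in-state pool 12/22 = 54.5% → the in-state pool
Engineering: the early-round pool 2/35 = 5.7%, the in-state pool 5/31 = 16.1% → the in-state pool
Law: the early-round pool 29/42 = 69.0%, the in-state pool 24/39 = 61.5% → the early-round pool
Overall: the early-round pool 38/93 = 40.9%, the in-state pool 41/92 = 44.6% → the in-state pool
Neither sweeps: the early-round pool wins 1 of 3 groups, the in-state pool wins 2. The in-state pool wins overall but not every group — no Simpson reversal.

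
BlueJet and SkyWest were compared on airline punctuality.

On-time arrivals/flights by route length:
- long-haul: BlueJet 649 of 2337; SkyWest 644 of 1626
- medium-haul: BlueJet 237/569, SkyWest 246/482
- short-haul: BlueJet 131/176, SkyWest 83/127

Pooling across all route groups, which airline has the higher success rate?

SkyWest

Long-haul: BlueJet 649/2337 = 27.8%, SkyWest 644/1626 = 39.6% → SkyWest
Medium-haul: BlueJet 237/569 = 41.7%, SkyWest 246/482 = 51.0% → SkyWest
Short-haul: BlueJet 131/176 = 74.4%, SkyWest 83/127 = 65.4% → BlueJet
Overall: BlueJet 1017/3082 = 33.0%, SkyWest 973/2235 = 43.5% → SkyWest
(Neither sweeps every route group, but SkyWest has the higher pooled rate.)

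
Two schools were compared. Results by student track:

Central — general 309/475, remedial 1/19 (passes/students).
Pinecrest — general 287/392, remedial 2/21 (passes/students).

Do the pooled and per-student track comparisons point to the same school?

Yes

General: Central 309/475 = 65.1%, Pinecrest 287/392 = 73.2% → Pinecrest
Remedial: Central 1/19 = 5.3%, Pinecrest 2/21 = 9.5% → Pinecrest
Overall: Central 310/494 = 62.8%, Pinecrest 289/413 = 70.0% → Pinecrest
Pinecrest wins overall and in every student group — no reversal.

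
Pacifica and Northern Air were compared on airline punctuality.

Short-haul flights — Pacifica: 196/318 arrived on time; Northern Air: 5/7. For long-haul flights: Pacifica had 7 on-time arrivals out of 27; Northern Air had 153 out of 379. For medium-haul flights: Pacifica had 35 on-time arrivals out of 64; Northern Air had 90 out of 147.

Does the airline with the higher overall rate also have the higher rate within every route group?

Short-haul: Pacifica 196/318 = 61.6%, Northern Air 5/7 = 71.4% → Northern Air
Long-haul: Pacifica 7/27 = 25.9%, Northern Air 153/379 = 40.4% → Northern Air
Medium-haul: Pacifica 35/64 = 54.7%, Northern Air 90/147 = 61.2% → Northern Air
Overall: Pacifica 238/409 = 58.2%, Northern Air 248/533 = 46.5% → Pacifica
Northern Air wins each route group but Pacifica wins overall — the comparison reverses. Northern Air's flights skew toward long-haul, which has a lower base rate.

No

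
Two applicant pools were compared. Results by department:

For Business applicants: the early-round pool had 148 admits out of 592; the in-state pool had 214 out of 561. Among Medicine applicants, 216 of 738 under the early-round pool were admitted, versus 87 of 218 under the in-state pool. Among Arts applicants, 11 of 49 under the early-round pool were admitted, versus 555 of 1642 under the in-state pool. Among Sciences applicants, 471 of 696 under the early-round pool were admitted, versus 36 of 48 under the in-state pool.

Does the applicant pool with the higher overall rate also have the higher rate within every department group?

No

Business: the early-round pool 148/592 = 25.0%, the in-state pool 214/561 = 38.1% → the in-state pool
Medicine: the early-round pool 216/738 = 29.3%, the in-state pool 87/218 = 39.9% → the in-state pool
Arts: the early-round pool 11/49 = 22.4%, the in-state pool 555/1642 = 33.8% → the in-state pool
Sciences: the early-round pool 471/696 = 67.7%, the in-state pool 36/48 = 75.0% → the in-state pool
Overall: the early-round pool 846/2075 = 40.8%, the in-state pool 892/2469 = 36.1% → the early-round pool
The in-state pool wins each department group but the early-round pool wins overall — the comparison reverses. The in-state pool's applicants skew toward Arts, which has a lower base rate.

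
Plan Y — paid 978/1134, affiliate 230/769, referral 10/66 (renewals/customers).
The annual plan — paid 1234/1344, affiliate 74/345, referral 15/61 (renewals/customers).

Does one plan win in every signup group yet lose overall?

No

Paid: Plan Y 978/1134 = 86.2%, the annual plan 1234/1344 = 91.8% → the annual plan
Affiliate: Plan Y 230/769 = 29.9%, the annual plan 74/345 = 21.4% → Plan Y
Referral: Plan Y 10/66 = 15.2%, the annual plan 15/61 = 24.6% → the annual plan
Overall: Plan Y 1218/1969 = 61.9%, the annual plan 1323/1750 = 75.6% → the annual plan
Neither sweeps: Plan Y wins 1 of 3 groups, the annual plan wins 2. The annual plan wins overall but not every group — no Simpson reversal.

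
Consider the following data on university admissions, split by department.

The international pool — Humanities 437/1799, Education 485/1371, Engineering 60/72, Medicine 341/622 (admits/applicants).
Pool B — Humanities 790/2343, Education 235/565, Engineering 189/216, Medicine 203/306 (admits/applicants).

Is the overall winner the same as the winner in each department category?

Humanities: the international pool 437/1799 = 24.3%, Pool B 790/2343 = 33.7% → Pool B
Education: the international pool 485/1371 = 35.4%, Pool B 235/565 = 41.6% → Pool B
Engineering: the international pool 60/72 = 83.3%, Pool B 189/216 = 87.5% → Pool B
Medicine: the international pool 341/622 = 54.8%, Pool B 203/306 = 66.3% → Pool B
Overall: the international pool 1323/3864 = 34.2%, Pool B 1417/3430 = 41.3% → Pool B
Pool B wins overall and in every department group — no reversal.

Yes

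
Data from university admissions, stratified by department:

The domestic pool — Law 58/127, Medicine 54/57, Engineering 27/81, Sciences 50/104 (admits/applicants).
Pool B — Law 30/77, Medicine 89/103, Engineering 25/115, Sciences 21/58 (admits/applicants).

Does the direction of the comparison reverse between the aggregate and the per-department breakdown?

Law: the domestic pool 58/127 = 45.7%, Pool B 30/77 = 39.0% → the domestic pool
Medicine: the domestic pool 54/57 = 94.7%, Pool B 89/103 = 86.4% → the domestic pool
Engineering: the domestic pool 27/81 = 33.3%, Pool B 25/115 = 21.7% → the domestic pool
Sciences: the domestic pool 50/104 = 48.1%, Pool B 21/58 = 36.2% → the domestic pool
Overall: the domestic pool 189/369 = 51.2%, Pool B 165/353 = 46.7% → the domestic pool
The domestic pool wins overall and in every department group — no reversal.

No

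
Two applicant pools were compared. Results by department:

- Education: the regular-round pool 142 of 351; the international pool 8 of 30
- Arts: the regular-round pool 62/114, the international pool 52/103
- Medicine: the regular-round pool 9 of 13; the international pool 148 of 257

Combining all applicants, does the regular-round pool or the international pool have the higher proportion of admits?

the international pool

Education: the regular-round pool 142/351 = 40.5%, the international pool 8/30 = 26.7% → the regular-round pool
Arts: the regular-round pool 62/114 = 54.4%, the international pool 52/103 = 50.5% → the regular-round pool
Medicine: the regular-round pool 9/13 = 69.2%, the international pool 148/257 = 57.6% → the regular-round pool
Overall: the regular-round pool 213/478 = 44.6%, the international pool 208/390 = 53.3% → the international pool
(The regular-round pool wins every department group but the international pool wins overall — the regular-round pool's applicants skew toward the low-rate Education group.)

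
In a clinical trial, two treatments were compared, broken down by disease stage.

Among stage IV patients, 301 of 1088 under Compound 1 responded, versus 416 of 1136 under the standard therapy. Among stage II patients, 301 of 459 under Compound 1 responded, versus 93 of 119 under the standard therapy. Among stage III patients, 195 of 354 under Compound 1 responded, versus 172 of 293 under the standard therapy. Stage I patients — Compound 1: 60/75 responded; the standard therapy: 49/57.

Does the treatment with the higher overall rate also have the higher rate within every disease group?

Yes

Stage IV: Compound 1 301/1088 = 27.7%, the standard therapy 416/1136 = 36.6% → the standard therapy
Stage II: Compound 1 301/459 = 65.6%, the standard therapy 93/119 = 78.2% → the standard therapy
Stage III: Compound 1 195/354 = 55.1%, the standard therapy 172/293 = 58.7% → the standard therapy
Stage I: Compound 1 60/75 = 80.0%, the standard therapy 49/57 = 86.0% → the standard therapy
Overall: Compound 1 857/1976 = 43.4%, the standard therapy 730/1605 = 45.5% → the standard therapy
The standard therapy wins overall and in every disease group — no reversal.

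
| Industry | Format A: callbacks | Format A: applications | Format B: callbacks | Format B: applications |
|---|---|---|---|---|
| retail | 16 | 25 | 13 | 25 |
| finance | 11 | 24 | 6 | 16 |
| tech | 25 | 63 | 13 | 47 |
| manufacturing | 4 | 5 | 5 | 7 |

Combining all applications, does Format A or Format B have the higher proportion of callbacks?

Retail: Format A 16/25 = 64.0%, Format B 13/25 = 52.0% → Format A
Finance: Format A 11/24 = 45.8%, Format B 6/16 = 37.5% → Format A
Tech: Format A 25/63 = 39.7%, Format B 13/47 = 27.7% → Format A
Manufacturing: Format A 4/5 = 80.0%, Format B 5/7 = 71.4% → Format A
Overall: Format A 56/117 = 47.9%, Format B 37/95 = 38.9% → Format A

Format A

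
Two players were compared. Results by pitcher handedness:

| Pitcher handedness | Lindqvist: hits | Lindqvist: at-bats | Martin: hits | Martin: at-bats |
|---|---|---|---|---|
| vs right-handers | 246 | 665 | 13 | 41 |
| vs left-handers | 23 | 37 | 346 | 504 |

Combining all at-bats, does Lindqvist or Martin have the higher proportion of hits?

Vs right-handers: Lindqvist 246/665 = 37.0%, Martin 13/41 = 31.7% → Lindqvist
Vs left-handers: Lindqvist 23/37 = 62.2%, Martin 346/504 = 68.7% → Martin
Overall: Lindqvist 269/702 = 38.3%, Martin 359/545 = 65.9% → Martin
(Neither sweeps every pitcher group, but Martin has the higher pooled rate.)

Martin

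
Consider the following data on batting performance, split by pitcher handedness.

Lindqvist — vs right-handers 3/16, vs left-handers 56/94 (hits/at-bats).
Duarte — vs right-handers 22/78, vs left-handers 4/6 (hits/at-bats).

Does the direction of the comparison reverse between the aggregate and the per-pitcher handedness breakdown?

Yes

Vs right-handers: Lindqvist 3/16 = 18.8%, Duarte 22/78 = 28.2% → Duarte
Vs left-handers: Lindqvist 56/94 = 59.6%, Duarte 4/6 = 66.7% → Duarte
Overall: Lindqvist 59/110 = 53.6%, Duarte 26/84 = 31.0% → Lindqvist
Duarte wins each pitcher group but Lindqvist wins overall — the comparison reverses. Duarte's at-bats skew toward vs right-handers, which has a lower base rate.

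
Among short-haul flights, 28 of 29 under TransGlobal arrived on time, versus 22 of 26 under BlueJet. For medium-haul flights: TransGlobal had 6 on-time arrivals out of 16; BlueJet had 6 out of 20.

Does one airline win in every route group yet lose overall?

Short-haul: TransGlobal 28/29 = 96.6%, BlueJet 22/26 = 84.6% → TransGlobal
Medium-haul: TransGlobal 6/16 = 37.5%, BlueJet 6/20 = 30.0% → TransGlobal
Overall: TransGlobal 34/45 = 75.6%, BlueJet 28/46 = 60.9% → TransGlobal
TransGlobal wins overall and in every route group — no reversal.

No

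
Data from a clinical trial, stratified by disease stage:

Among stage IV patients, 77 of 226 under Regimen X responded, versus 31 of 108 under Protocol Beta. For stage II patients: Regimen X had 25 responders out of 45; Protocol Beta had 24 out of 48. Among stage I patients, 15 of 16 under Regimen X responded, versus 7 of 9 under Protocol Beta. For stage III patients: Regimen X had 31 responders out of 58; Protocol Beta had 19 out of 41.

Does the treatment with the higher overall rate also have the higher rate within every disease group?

Stage IV: Regimen X 77/226 = 34.1%, Protocol Beta 31/108 = 28.7% → Regimen X
Stage II: Regimen X 25/45 = 55.6%, Protocol Beta 24/48 = 50.0% → Regimen X
Stage I: Regimen X 15/16 = 93.8%, Protocol Beta 7/9 = 77.8% → Regimen X
Stage III: Regimen X 31/58 = 53.4%, Protocol Beta 19/41 = 46.3% → Regimen X
Overall: Regimen X 148/345 = 42.9%, Protocol Beta 81/206 = 39.3% → Regimen X
Regimen X wins overall and in every disease group — no reversal.

Yes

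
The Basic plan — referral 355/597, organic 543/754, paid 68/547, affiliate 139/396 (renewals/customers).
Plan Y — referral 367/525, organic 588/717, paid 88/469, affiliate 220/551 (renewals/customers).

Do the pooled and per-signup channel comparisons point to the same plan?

Referral: the Basic plan 355/597 = 59.5%, Plan Y 367/525 = 69.9% → Plan Y
Organic: the Basic plan 543/754 = 72.0%, Plan Y 588/717 = 82.0% → Plan Y
Paid: the Basic plan 68/547 = 12.4%, Plan Y 88/469 = 18.8% → Plan Y
Affiliate: the Basic plan 139/396 = 35.1%, Plan Y 220/551 = 39.9% → Plan Y
Overall: the Basic plan 1105/2294 = 48.2%, Plan Y 1263/2262 = 55.8% → Plan Y
Plan Y wins overall and in every signup group — no reversal.

Yes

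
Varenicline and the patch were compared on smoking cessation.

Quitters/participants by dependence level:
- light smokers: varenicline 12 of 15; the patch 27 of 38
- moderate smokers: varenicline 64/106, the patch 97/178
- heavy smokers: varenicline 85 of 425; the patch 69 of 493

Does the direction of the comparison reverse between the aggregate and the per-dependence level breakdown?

Light smokers: varenicline 12/15 = 80.0%, the patch 27/38 = 71.1% → varenicline
Moderate smokers: varenicline 64/106 = 60.4%, the patch 97/178 = 54.5% → varenicline
Heavy smokers: varenicline 85/425 = 20.0%, the patch 69/493 = 14.0% → varenicline
Overall: varenicline 161/546 = 29.5%, the patch 193/709 = 27.2% → varenicline
Varenicline wins overall and in every dependence group — no reversal.

No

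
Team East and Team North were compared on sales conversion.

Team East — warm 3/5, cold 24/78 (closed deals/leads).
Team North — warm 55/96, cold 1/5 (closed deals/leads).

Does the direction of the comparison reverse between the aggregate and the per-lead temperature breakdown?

Yes

Warm: Team East 3/5 = 60.0%, Team North 55/96 = 57.3% → Team East
Cold: Team East 24/78 = 30.8%, Team North 1/5 = 20.0% → Team East
Overall: Team East 27/83 = 32.5%, Team North 56/101 = 55.4% → Team North
Team East wins each lead group but Team North wins overall — the comparison reverses. Team East's leads skew toward cold, which has a lower base rate.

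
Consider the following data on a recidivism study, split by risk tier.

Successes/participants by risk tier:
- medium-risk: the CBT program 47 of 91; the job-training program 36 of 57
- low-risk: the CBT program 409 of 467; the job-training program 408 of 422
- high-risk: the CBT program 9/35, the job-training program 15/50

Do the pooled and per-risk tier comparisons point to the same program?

Medium-risk: the CBT program 47/91 = 51.6%, the job-training program 36/57 = 63.2% → the job-training program
Low-risk: the CBT program 409/467 = 87.6%, the job-training program 408/422 = 96.7% → the job-training program
High-risk: the CBT program 9/35 = 25.7%, the job-training program 15/50 = 30.0% → the job-training program
Overall: the CBT program 465/593 = 78.4%, the job-training program 459/529 = 86.8% → the job-training program
The job-training program wins overall and in every risk group — no reversal.

Yes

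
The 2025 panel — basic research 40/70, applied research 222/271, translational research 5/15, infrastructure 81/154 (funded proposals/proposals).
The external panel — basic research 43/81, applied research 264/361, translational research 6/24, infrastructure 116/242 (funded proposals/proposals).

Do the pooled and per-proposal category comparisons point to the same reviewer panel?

Yes

Basic research: the 2025 panel 40/70 = 57.1%, the external panel 43/81 = 53.1% → the 2025 panel
Applied research: the 2025 panel 222/271 = 81.9%, the external panel 264/361 = 73.1% → the 2025 panel
Translational research: the 2025 panel 5/15 = 33.3%, the external panel 6/24 = 25.0% → the 2025 panel
Infrastructure: the 2025 panel 81/154 = 52.6%, the external panel 116/242 = 47.9% → the 2025 panel
Overall: the 2025 panel 348/510 = 68.2%, the external panel 429/708 = 60.6% → the 2025 panel
The 2025 panel wins overall and in every proposal group — no reversal.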